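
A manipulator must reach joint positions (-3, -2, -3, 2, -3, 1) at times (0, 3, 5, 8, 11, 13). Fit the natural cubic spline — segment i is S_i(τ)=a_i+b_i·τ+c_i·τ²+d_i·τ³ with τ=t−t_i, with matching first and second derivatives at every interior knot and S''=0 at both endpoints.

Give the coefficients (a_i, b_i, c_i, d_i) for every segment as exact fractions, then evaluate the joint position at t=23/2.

  seg 0: a=-3 b=2681/3252 c=0 d=-1597/29268
  seg 1: a=-2 b=-1055/1626 c=-1597/3252 d=613/2168
  seg 2: a=-3 b=634/813 c=980/813 d=-2219/7317
  seg 3: a=2 b=-143/813 c=-413/271 d=835/2439
  seg 4: a=-3 b=-62/813 c=422/271 d=-211/813
S(23/2) = -5813/2168

Δ: Δ0=1/3, Δ1=-1/2, Δ2=5/3, Δ3=-5/3, Δ4=2
row 1: diag=10, rhs=-5; c'=1/5, d'=-1/2
row 2: denom=10−2·1/5=48/5; d'=(13−2·-1/2)/(48/5)=35/24
row 3: denom=12−3·5/16=177/16; d'=(-20−3·35/24)/(177/16)=-130/59
row 4: denom=10−3·16/59=542/59; d'=(22−3·-130/59)/(542/59)=844/271
back: M4=844/271
back: M3=-130/59−16/59·844/271=-826/271
back: M2=35/24−5/16·-826/271=1960/813
back: M1=-1/2−1/5·1960/813=-1597/1626
M: M0=0, M1=-1597/1626, M2=1960/813, M3=-826/271, M4=844/271, M5=0
seg 0: a=-3, c=M0/2=0, d=(M1−M0)/(6·3)=-1597/29268, b=Δ0−h0·(2M0+M1)/6=2681/3252
seg 1: a=-2, c=M1/2=-1597/3252, d=(M2−M1)/(6·2)=613/2168, b=Δ1−h1·(2M1+M2)/6=-1055/1626
seg 2: a=-3, c=M2/2=980/813, d=(M3−M2)/(6·3)=-2219/7317, b=Δ2−h2·(2M2+M3)/6=634/813
seg 3: a=2, c=M3/2=-413/271, d=(M4−M3)/(6·3)=835/2439, b=Δ3−h3·(2M3+M4)/6=-143/813
seg 4: a=-3, c=M4/2=422/271, d=(M5−M4)/(6·2)=-211/813, b=Δ4−h4·(2M4+M5)/6=-62/813
t_q=23/2 → seg 4, τ=1/2; S=-3+-62/813·τ+422/271·τ²+-211/813·τ³=-5813/2168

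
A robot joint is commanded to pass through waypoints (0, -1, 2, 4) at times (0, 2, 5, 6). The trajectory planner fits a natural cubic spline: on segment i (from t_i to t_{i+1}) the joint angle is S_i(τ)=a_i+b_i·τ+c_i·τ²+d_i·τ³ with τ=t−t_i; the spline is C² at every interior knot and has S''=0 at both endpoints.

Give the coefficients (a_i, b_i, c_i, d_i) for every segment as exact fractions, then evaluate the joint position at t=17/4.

  seg 0: a=0 b=-107/142 c=0 d=9/142
  seg 1: a=-1 b=1/142 c=27/71 d=-7/426
  seg 2: a=2 b=131/71 c=33/142 d=-11/142
S(17/4) = 6851/9088

Δ: Δ0=-1/2, Δ1=1, Δ2=2
row 1: diag=10, rhs=9; c'=3/10, d'=9/10
row 2: denom=8−3·3/10=71/10; d'=(6−3·9/10)/(71/10)=33/71
back: M2=33/71
back: M1=9/10−3/10·33/71=54/71
M: M0=0, M1=54/71, M2=33/71, M3=0
seg 0: a=0, c=M0/2=0, d=(M1−M0)/(6·2)=9/142, b=Δ0−h0·(2M0+M1)/6=-107/142
seg 1: a=-1, c=M1/2=27/71, d=(M2−M1)/(6·3)=-7/426, b=Δ1−h1·(2M1+M2)/6=1/142
seg 2: a=2, c=M2/2=33/142, d=(M3−M2)/(6·1)=-11/142, b=Δ2−h2·(2M2+M3)/6=131/71
t_q=17/4 → seg 1, τ=9/4; S=-1+1/142·τ+27/71·τ²+-7/426·τ³=6851/9088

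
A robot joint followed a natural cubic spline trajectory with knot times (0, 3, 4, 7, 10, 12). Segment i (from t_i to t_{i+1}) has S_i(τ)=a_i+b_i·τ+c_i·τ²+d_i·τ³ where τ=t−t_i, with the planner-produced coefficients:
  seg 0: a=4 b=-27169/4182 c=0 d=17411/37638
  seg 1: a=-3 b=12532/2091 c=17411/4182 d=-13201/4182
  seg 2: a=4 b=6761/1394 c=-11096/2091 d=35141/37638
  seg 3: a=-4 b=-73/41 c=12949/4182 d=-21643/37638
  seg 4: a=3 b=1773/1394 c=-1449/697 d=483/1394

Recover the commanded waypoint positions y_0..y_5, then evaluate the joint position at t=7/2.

y_0=4 y_1=-3 y_2=4 y_3=-4 y_4=3 y_5=0
S(7/2) = 21509/33456

y_0 = S_0(0) = a_0 = 4
y_1 = S_1(0) = a_1 = -3
y_2 = S_2(0) = a_2 = 4
y_3 = S_3(0) = a_3 = -4
y_4 = S_4(0) = a_4 = 3
y_5 = S_4(2) = 0
t_q=7/2 is in segment 1 (τ=1/2); S_1(τ)=21509/33456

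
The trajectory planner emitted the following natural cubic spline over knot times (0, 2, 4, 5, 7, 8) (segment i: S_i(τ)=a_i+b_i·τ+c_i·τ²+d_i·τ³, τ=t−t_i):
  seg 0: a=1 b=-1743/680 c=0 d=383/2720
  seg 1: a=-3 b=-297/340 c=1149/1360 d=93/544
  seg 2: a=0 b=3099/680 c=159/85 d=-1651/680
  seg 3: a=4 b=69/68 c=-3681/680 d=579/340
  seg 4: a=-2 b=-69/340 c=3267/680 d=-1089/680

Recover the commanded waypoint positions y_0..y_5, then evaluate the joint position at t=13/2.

y_0=1 y_1=-3 y_2=0 y_3=4 y_4=-2 y_5=1
S(13/2) = -619/680

y_0 = S_0(0) = a_0 = 1
y_1 = S_1(0) = a_1 = -3
y_2 = S_2(0) = a_2 = 0
y_3 = S_3(0) = a_3 = 4
y_4 = S_4(0) = a_4 = -2
y_5 = S_4(1) = 1
t_q=13/2 is in segment 3 (τ=3/2); S_3(τ)=-619/680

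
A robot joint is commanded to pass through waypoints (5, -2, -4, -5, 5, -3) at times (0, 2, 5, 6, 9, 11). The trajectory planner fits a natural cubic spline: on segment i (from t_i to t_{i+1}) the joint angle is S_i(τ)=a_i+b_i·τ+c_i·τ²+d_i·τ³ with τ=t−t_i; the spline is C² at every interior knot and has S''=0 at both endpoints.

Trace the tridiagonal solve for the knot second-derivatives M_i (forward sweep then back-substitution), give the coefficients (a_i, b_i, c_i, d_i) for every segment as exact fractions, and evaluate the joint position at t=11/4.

Δ: Δ0=-7/2, Δ1=-2/3, Δ2=-1, Δ3=10/3, Δ4=-4
row 1: diag=10, rhs=17; c'=3/10, d'=17/10
row 2: denom=8−3·3/10=71/10; d'=(-2−3·17/10)/(71/10)=-1
row 3: denom=8−1·10/71=558/71; d'=(26−1·-1)/(558/71)=213/62
row 4: denom=10−3·71/186=549/62; d'=(-44−3·213/62)/(549/62)=-3367/549
back: M4=-3367/549
back: M3=213/62−71/186·-3367/549=9514/1647
back: M2=-1−10/71·9514/1647=-2987/1647
back: M1=17/10−3/10·-2987/1647=1232/549
M: M0=0, M1=1232/549, M2=-2987/1647, M3=9514/1647, M4=-3367/549, M5=0
seg 0: a=5, c=M0/2=0, d=(M1−M0)/(6·2)=308/1647, b=Δ0−h0·(2M0+M1)/6=-13993/3294
seg 1: a=-2, c=M1/2=616/549, d=(M2−M1)/(6·3)=-6683/29646, b=Δ1−h1·(2M1+M2)/6=-6601/3294
seg 2: a=-4, c=M2/2=-2987/3294, d=(M3−M2)/(6·1)=463/366, b=Δ2−h2·(2M2+M3)/6=-2237/1647
seg 3: a=-5, c=M3/2=4757/1647, d=(M4−M3)/(6·3)=-19615/29646, b=Δ3−h3·(2M3+M4)/6=2053/3294
seg 4: a=5, c=M4/2=-3367/1098, d=(M5−M4)/(6·2)=3367/6588, b=Δ4−h4·(2M4+M5)/6=146/1647
t_q=11/4 → seg 1, τ=3/4; S=-2+-6601/3294·τ+616/549·τ²+-6683/29646·τ³=-69497/23424

  seg 0: a=5 b=-13993/3294 c=0 d=308/1647
  seg 1: a=-2 b=-6601/3294 c=616/549 d=-6683/29646
  seg 2: a=-4 b=-2237/1647 c=-2987/3294 d=463/366
  seg 3: a=-5 b=2053/3294 c=4757/1647 d=-19615/29646
  seg 4: a=5 b=146/1647 c=-3367/1098 d=3367/6588
S(11/4) = -69497/23424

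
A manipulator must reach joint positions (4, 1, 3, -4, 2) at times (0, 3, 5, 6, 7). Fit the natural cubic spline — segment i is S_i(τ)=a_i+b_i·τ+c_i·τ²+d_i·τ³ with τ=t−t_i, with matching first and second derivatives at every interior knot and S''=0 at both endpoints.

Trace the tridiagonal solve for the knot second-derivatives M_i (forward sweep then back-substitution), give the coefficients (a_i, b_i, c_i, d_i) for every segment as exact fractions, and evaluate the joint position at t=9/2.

  seg 0: a=4 b=-311/107 c=0 d=68/321
  seg 1: a=1 b=301/107 c=204/107 d=-301/214
  seg 2: a=3 b=-689/107 c=-699/107 d=639/107
  seg 3: a=-4 b=-170/107 c=1218/107 d=-406/107
S(9/2) = 8153/1712

Δ: Δ0=-1, Δ1=1, Δ2=-7, Δ3=6
row 1: diag=10, rhs=12; c'=1/5, d'=6/5
row 2: denom=6−2·1/5=28/5; d'=(-48−2·6/5)/(28/5)=-9
row 3: denom=4−1·5/28=107/28; d'=(78−1·-9)/(107/28)=2436/107
back: M3=2436/107
back: M2=-9−5/28·2436/107=-1398/107
back: M1=6/5−1/5·-1398/107=408/107
M: M0=0, M1=408/107, M2=-1398/107, M3=2436/107, M4=0
seg 0: a=4, c=M0/2=0, d=(M1−M0)/(6·3)=68/321, b=Δ0−h0·(2M0+M1)/6=-311/107
seg 1: a=1, c=M1/2=204/107, d=(M2−M1)/(6·2)=-301/214, b=Δ1−h1·(2M1+M2)/6=301/107
seg 2: a=3, c=M2/2=-699/107, d=(M3−M2)/(6·1)=639/107, b=Δ2−h2·(2M2+M3)/6=-689/107
seg 3: a=-4, c=M3/2=1218/107, d=(M4−M3)/(6·1)=-406/107, b=Δ3−h3·(2M3+M4)/6=-170/107
t_q=9/2 → seg 1, τ=3/2; S=1+301/107·τ+204/107·τ²+-301/214·τ³=8153/1712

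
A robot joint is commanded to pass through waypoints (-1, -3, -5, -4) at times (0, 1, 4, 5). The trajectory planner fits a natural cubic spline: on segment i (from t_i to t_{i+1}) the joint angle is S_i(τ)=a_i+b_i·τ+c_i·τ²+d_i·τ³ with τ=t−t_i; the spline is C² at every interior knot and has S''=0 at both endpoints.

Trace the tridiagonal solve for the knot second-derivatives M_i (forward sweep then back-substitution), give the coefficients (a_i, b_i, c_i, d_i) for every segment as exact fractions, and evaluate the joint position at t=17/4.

  seg 0: a=-1 b=-347/165 c=0 d=17/165
  seg 1: a=-3 b=-296/165 c=17/55 d=1/45
  seg 2: a=-5 b=109/165 c=28/55 d=-28/165
S(17/4) = -4229/880

Δ: Δ0=-2, Δ1=-2/3, Δ2=1
row 1: diag=8, rhs=8; c'=3/8, d'=1
row 2: denom=8−3·3/8=55/8; d'=(10−3·1)/(55/8)=56/55
back: M2=56/55
back: M1=1−3/8·56/55=34/55
M: M0=0, M1=34/55, M2=56/55, M3=0
seg 0: a=-1, c=M0/2=0, d=(M1−M0)/(6·1)=17/165, b=Δ0−h0·(2M0+M1)/6=-347/165
seg 1: a=-3, c=M1/2=17/55, d=(M2−M1)/(6·3)=1/45, b=Δ1−h1·(2M1+M2)/6=-296/165
seg 2: a=-5, c=M2/2=28/55, d=(M3−M2)/(6·1)=-28/165, b=Δ2−h2·(2M2+M3)/6=109/165
t_q=17/4 → seg 2, τ=1/4; S=-5+109/165·τ+28/55·τ²+-28/165·τ³=-4229/880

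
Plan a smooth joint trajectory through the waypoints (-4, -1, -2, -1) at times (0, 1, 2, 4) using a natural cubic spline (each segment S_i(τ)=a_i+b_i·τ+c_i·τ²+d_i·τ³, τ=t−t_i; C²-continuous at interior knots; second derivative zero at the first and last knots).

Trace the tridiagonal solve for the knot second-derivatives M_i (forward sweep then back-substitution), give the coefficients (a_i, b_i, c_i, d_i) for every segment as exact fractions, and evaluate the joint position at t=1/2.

  seg 0: a=-4 b=189/46 c=0 d=-51/46
  seg 1: a=-1 b=18/23 c=-153/46 d=71/46
  seg 2: a=-2 b=-57/46 c=30/23 d=-5/23
S(1/2) = -767/368

Δ: Δ0=3, Δ1=-1, Δ2=1/2
row 1: diag=4, rhs=-24; c'=1/4, d'=-6
row 2: denom=6−1·1/4=23/4; d'=(9−1·-6)/(23/4)=60/23
back: M2=60/23
back: M1=-6−1/4·60/23=-153/23
M: M0=0, M1=-153/23, M2=60/23, M3=0
seg 0: a=-4, c=M0/2=0, d=(M1−M0)/(6·1)=-51/46, b=Δ0−h0·(2M0+M1)/6=189/46
seg 1: a=-1, c=M1/2=-153/46, d=(M2−M1)/(6·1)=71/46, b=Δ1−h1·(2M1+M2)/6=18/23
seg 2: a=-2, c=M2/2=30/23, d=(M3−M2)/(6·2)=-5/23, b=Δ2−h2·(2M2+M3)/6=-57/46
t_q=1/2 → seg 0, τ=1/2; S=-4+189/46·τ+0·τ²+-51/46·τ³=-767/368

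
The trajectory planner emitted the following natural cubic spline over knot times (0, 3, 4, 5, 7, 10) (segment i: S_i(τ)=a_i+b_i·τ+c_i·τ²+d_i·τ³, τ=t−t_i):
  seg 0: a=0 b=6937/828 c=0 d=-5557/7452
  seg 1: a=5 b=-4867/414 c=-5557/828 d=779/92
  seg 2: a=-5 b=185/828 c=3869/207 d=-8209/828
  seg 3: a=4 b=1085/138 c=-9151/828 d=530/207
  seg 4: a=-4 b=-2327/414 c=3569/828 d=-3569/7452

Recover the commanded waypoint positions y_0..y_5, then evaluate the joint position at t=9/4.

y_0=0 y_1=5 y_2=-5 y_3=4 y_4=-4 y_5=5
S(9/4) = 60979/5888

y_0 = S_0(0) = a_0 = 0
y_1 = S_1(0) = a_1 = 5
y_2 = S_2(0) = a_2 = -5
y_3 = S_3(0) = a_3 = 4
y_4 = S_4(0) = a_4 = -4
y_5 = S_4(3) = 5
t_q=9/4 is in segment 0 (τ=9/4); S_0(τ)=60979/5888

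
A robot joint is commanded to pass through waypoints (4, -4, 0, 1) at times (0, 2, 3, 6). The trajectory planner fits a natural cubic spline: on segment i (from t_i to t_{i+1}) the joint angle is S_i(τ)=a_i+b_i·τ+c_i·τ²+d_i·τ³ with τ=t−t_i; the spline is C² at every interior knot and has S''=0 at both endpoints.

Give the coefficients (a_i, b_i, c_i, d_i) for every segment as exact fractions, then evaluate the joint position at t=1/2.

Δ: Δ0=-4, Δ1=4, Δ2=1/3
row 1: diag=6, rhs=48; c'=1/6, d'=8
row 2: denom=8−1·1/6=47/6; d'=(-22−1·8)/(47/6)=-180/47
back: M2=-180/47
back: M1=8−1/6·-180/47=406/47
M: M0=0, M1=406/47, M2=-180/47, M3=0
seg 0: a=4, c=M0/2=0, d=(M1−M0)/(6·2)=203/282, b=Δ0−h0·(2M0+M1)/6=-970/141
seg 1: a=-4, c=M1/2=203/47, d=(M2−M1)/(6·1)=-293/141, b=Δ1−h1·(2M1+M2)/6=248/141
seg 2: a=0, c=M2/2=-90/47, d=(M3−M2)/(6·3)=10/47, b=Δ2−h2·(2M2+M3)/6=587/141
t_q=1/2 → seg 0, τ=1/2; S=4+-970/141·τ+0·τ²+203/282·τ³=489/752

  seg 0: a=4 b=-970/141 c=0 d=203/282
  seg 1: a=-4 b=248/141 c=203/47 d=-293/141
  seg 2: a=0 b=587/141 c=-90/47 d=10/47
S(1/2) = 489/752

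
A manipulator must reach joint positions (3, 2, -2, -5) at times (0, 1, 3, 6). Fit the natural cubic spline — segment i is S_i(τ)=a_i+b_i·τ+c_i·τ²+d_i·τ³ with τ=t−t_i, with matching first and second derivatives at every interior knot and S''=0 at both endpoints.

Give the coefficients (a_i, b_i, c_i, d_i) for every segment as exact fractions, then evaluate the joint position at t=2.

  seg 0: a=3 b=-11/14 c=0 d=-3/14
  seg 1: a=2 b=-10/7 c=-9/14 d=5/28
  seg 2: a=-2 b=-13/7 c=3/7 d=-1/21
S(2) = 3/28

Δ: Δ0=-1, Δ1=-2, Δ2=-1
row 1: diag=6, rhs=-6; c'=1/3, d'=-1
row 2: denom=10−2·1/3=28/3; d'=(6−2·-1)/(28/3)=6/7
back: M2=6/7
back: M1=-1−1/3·6/7=-9/7
M: M0=0, M1=-9/7, M2=6/7, M3=0
seg 0: a=3, c=M0/2=0, d=(M1−M0)/(6·1)=-3/14, b=Δ0−h0·(2M0+M1)/6=-11/14
seg 1: a=2, c=M1/2=-9/14, d=(M2−M1)/(6·2)=5/28, b=Δ1−h1·(2M1+M2)/6=-10/7
seg 2: a=-2, c=M2/2=3/7, d=(M3−M2)/(6·3)=-1/21, b=Δ2−h2·(2M2+M3)/6=-13/7
t_q=2 → seg 1, τ=1; S=2+-10/7·τ+-9/14·τ²+5/28·τ³=3/28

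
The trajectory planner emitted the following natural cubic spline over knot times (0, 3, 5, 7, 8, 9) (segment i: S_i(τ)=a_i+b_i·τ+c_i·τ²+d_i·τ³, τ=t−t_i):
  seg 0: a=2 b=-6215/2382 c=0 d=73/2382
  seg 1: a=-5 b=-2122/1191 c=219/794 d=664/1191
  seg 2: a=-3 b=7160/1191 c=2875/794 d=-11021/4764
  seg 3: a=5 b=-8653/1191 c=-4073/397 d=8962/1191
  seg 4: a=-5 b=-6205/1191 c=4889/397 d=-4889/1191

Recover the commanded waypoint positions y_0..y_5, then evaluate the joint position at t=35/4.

y_0 = S_0(0) = a_0 = 2
y_1 = S_1(0) = a_1 = -5
y_2 = S_2(0) = a_2 = -3
y_3 = S_3(0) = a_3 = 5
y_4 = S_4(0) = a_4 = -5
y_5 = S_4(1) = -2
t_q=35/4 is in segment 4 (τ=3/4); S_4(τ)=-94317/25408

y_0=2 y_1=-5 y_2=-3 y_3=5 y_4=-5 y_5=-2
S(35/4) = -94317/25408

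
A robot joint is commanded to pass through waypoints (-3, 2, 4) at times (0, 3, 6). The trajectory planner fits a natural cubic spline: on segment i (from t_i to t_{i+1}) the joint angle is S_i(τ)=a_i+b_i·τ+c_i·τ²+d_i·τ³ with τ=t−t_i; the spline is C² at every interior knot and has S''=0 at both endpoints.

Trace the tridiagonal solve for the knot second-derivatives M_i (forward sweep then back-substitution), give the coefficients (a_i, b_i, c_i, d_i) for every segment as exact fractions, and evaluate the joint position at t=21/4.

  seg 0: a=-3 b=23/12 c=0 d=-1/36
  seg 1: a=2 b=7/6 c=-1/4 d=1/36
S(21/4) = 941/256

Δ: Δ0=5/3, Δ1=2/3
row 1: diag=12, rhs=-6; c'=1/4, d'=-1/2
back: M1=-1/2
M: M0=0, M1=-1/2, M2=0
seg 0: a=-3, c=M0/2=0, d=(M1−M0)/(6·3)=-1/36, b=Δ0−h0·(2M0+M1)/6=23/12
seg 1: a=2, c=M1/2=-1/4, d=(M2−M1)/(6·3)=1/36, b=Δ1−h1·(2M1+M2)/6=7/6
t_q=21/4 → seg 1, τ=9/4; S=2+7/6·τ+-1/4·τ²+1/36·τ³=941/256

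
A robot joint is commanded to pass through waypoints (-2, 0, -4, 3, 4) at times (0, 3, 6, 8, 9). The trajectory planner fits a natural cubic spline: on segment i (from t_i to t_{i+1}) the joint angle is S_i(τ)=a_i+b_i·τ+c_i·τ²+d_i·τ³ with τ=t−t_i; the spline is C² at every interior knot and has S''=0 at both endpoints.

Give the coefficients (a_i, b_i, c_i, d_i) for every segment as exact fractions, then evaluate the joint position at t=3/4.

Δ: Δ0=2/3, Δ1=-4/3, Δ2=7/2, Δ3=1
row 1: diag=12, rhs=-12; c'=1/4, d'=-1
row 2: denom=10−3·1/4=37/4; d'=(29−3·-1)/(37/4)=128/37
row 3: denom=6−2·8/37=206/37; d'=(-15−2·128/37)/(206/37)=-811/206
back: M3=-811/206
back: M2=128/37−8/37·-811/206=444/103
back: M1=-1−1/4·444/103=-214/103
M: M0=0, M1=-214/103, M2=444/103, M3=-811/206, M4=0
seg 0: a=-2, c=M0/2=0, d=(M1−M0)/(6·3)=-107/927, b=Δ0−h0·(2M0+M1)/6=527/309
seg 1: a=0, c=M1/2=-107/103, d=(M2−M1)/(6·3)=329/927, b=Δ1−h1·(2M1+M2)/6=-436/309
seg 2: a=-4, c=M2/2=222/103, d=(M3−M2)/(6·2)=-1699/2472, b=Δ2−h2·(2M2+M3)/6=599/309
seg 3: a=3, c=M3/2=-811/412, d=(M4−M3)/(6·1)=811/1236, b=Δ3−h3·(2M3+M4)/6=1429/618
t_q=3/4 → seg 0, τ=3/4; S=-2+527/309·τ+0·τ²+-107/927·τ³=-5073/6592

  seg 0: a=-2 b=527/309 c=0 d=-107/927
  seg 1: a=0 b=-436/309 c=-107/103 d=329/927
  seg 2: a=-4 b=599/309 c=222/103 d=-1699/2472
  seg 3: a=3 b=1429/618 c=-811/412 d=811/1236
S(3/4) = -5073/6592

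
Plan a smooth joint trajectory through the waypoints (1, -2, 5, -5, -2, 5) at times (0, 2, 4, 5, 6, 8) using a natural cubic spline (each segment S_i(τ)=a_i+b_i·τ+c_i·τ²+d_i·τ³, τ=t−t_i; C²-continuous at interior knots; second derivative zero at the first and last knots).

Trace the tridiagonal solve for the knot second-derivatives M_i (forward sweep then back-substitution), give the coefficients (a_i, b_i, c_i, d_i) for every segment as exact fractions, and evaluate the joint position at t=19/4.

Δ: Δ0=-3/2, Δ1=7/2, Δ2=-10, Δ3=3, Δ4=7/2
row 1: diag=8, rhs=30; c'=1/4, d'=15/4
row 2: denom=6−2·1/4=11/2; d'=(-81−2·15/4)/(11/2)=-177/11
row 3: denom=4−1·2/11=42/11; d'=(78−1·-177/11)/(42/11)=345/14
row 4: denom=6−1·11/42=241/42; d'=(3−1·345/14)/(241/42)=-909/241
back: M4=-909/241
back: M3=345/14−11/42·-909/241=6177/241
back: M2=-177/11−2/11·6177/241=-5001/241
back: M1=15/4−1/4·-5001/241=2154/241
M: M0=0, M1=2154/241, M2=-5001/241, M3=6177/241, M4=-909/241, M5=0
seg 0: a=1, c=M0/2=0, d=(M1−M0)/(6·2)=359/482, b=Δ0−h0·(2M0+M1)/6=-2159/482
seg 1: a=-2, c=M1/2=1077/241, d=(M2−M1)/(6·2)=-2385/964, b=Δ1−h1·(2M1+M2)/6=2149/482
seg 2: a=5, c=M2/2=-5001/482, d=(M3−M2)/(6·1)=1863/241, b=Δ2−h2·(2M2+M3)/6=-3545/482
seg 3: a=-5, c=M3/2=6177/482, d=(M4−M3)/(6·1)=-1181/241, b=Δ3−h3·(2M3+M4)/6=-2369/482
seg 4: a=-2, c=M4/2=-909/482, d=(M5−M4)/(6·2)=303/964, b=Δ4−h4·(2M4+M5)/6=2899/482
t_q=19/4 → seg 2, τ=3/4; S=5+-3545/482·τ+-5001/482·τ²+1863/241·τ³=-47677/15424

  seg 0: a=1 b=-2159/482 c=0 d=359/482
  seg 1: a=-2 b=2149/482 c=1077/241 d=-2385/964
  seg 2: a=5 b=-3545/482 c=-5001/482 d=1863/241
  seg 3: a=-5 b=-2369/482 c=6177/482 d=-1181/241
  seg 4: a=-2 b=2899/482 c=-909/482 d=303/964
S(19/4) = -47677/15424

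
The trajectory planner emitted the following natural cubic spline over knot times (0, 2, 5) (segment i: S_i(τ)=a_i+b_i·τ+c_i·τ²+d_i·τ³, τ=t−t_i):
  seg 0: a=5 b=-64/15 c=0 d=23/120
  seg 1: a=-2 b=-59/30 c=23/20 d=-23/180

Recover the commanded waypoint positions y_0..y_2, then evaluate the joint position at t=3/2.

y_0=5 y_1=-2 y_2=-1
S(3/2) = -241/320

y_0 = S_0(0) = a_0 = 5
y_1 = S_1(0) = a_1 = -2
y_2 = S_1(3) = -1
t_q=3/2 is in segment 0 (τ=3/2); S_0(τ)=-241/320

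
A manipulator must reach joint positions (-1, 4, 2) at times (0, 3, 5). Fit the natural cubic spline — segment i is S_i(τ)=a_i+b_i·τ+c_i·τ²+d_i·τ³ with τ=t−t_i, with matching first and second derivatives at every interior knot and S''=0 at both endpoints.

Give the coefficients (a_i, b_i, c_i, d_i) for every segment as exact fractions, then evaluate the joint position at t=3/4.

  seg 0: a=-1 b=37/15 c=0 d=-4/45
  seg 1: a=4 b=1/15 c=-4/5 d=2/15
S(3/4) = 13/16

Δ: Δ0=5/3, Δ1=-1
row 1: diag=10, rhs=-16; c'=1/5, d'=-8/5
back: M1=-8/5
M: M0=0, M1=-8/5, M2=0
seg 0: a=-1, c=M0/2=0, d=(M1−M0)/(6·3)=-4/45, b=Δ0−h0·(2M0+M1)/6=37/15
seg 1: a=4, c=M1/2=-4/5, d=(M2−M1)/(6·2)=2/15, b=Δ1−h1·(2M1+M2)/6=1/15
t_q=3/4 → seg 0, τ=3/4; S=-1+37/15·τ+0·τ²+-4/45·τ³=13/16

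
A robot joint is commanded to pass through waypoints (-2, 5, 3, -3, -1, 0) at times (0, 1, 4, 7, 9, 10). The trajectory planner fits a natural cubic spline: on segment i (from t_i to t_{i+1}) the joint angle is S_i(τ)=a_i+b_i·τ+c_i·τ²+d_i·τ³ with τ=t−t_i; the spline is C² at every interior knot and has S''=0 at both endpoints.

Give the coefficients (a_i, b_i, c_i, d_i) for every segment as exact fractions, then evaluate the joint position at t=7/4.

Δ: Δ0=7, Δ1=-2/3, Δ2=-2, Δ3=1, Δ4=1
row 1: diag=8, rhs=-46; c'=3/8, d'=-23/4
row 2: denom=12−3·3/8=87/8; d'=(-8−3·-23/4)/(87/8)=74/87
row 3: denom=10−3·8/29=266/29; d'=(18−3·74/87)/(266/29)=32/19
row 4: denom=6−2·29/133=740/133; d'=(0−2·32/19)/(740/133)=-112/185
back: M4=-112/185
back: M3=32/19−29/133·-112/185=336/185
back: M2=74/87−8/29·336/185=194/555
back: M1=-23/4−3/8·194/555=-1088/185
M: M0=0, M1=-1088/185, M2=194/555, M3=336/185, M4=-112/185, M5=0
seg 0: a=-2, c=M0/2=0, d=(M1−M0)/(6·1)=-544/555, b=Δ0−h0·(2M0+M1)/6=4429/555
seg 1: a=5, c=M1/2=-544/185, d=(M2−M1)/(6·3)=1729/4995, b=Δ1−h1·(2M1+M2)/6=2797/555
seg 2: a=3, c=M2/2=97/555, d=(M3−M2)/(6·3)=11/135, b=Δ2−h2·(2M2+M3)/6=-1808/555
seg 3: a=-3, c=M3/2=168/185, d=(M4−M3)/(6·2)=-112/555, b=Δ3−h3·(2M3+M4)/6=-1/111
seg 4: a=-1, c=M4/2=-56/185, d=(M5−M4)/(6·1)=56/555, b=Δ4−h4·(2M4+M5)/6=667/555
t_q=7/4 → seg 1, τ=3/4; S=5+2797/555·τ+-544/185·τ²+1729/4995·τ³=86097/11840

  seg 0: a=-2 b=4429/555 c=0 d=-544/555
  seg 1: a=5 b=2797/555 c=-544/185 d=1729/4995
  seg 2: a=3 b=-1808/555 c=97/555 d=11/135
  seg 3: a=-3 b=-1/111 c=168/185 d=-112/555
  seg 4: a=-1 b=667/555 c=-56/185 d=56/555
S(7/4) = 86097/11840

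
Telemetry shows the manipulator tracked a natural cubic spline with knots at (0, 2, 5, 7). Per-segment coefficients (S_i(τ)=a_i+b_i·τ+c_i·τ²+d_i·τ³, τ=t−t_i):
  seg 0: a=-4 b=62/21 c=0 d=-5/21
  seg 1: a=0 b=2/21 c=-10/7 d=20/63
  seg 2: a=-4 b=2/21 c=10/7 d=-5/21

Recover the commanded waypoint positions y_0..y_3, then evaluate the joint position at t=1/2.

y_0 = S_0(0) = a_0 = -4
y_1 = S_1(0) = a_1 = 0
y_2 = S_2(0) = a_2 = -4
y_3 = S_2(2) = 0
t_q=1/2 is in segment 0 (τ=1/2); S_0(τ)=-143/56

y_0=-4 y_1=0 y_2=-4 y_3=0
S(1/2) = -143/56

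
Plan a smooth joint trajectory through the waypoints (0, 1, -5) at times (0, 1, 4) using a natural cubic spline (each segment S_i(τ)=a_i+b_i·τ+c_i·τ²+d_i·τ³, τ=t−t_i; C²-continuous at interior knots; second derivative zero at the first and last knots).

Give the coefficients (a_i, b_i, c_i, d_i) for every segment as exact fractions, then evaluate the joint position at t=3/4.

  seg 0: a=0 b=11/8 c=0 d=-3/8
  seg 1: a=1 b=1/4 c=-9/8 d=1/8
S(3/4) = 447/512

Δ: Δ0=1, Δ1=-2
row 1: diag=8, rhs=-18; c'=3/8, d'=-9/4
back: M1=-9/4
M: M0=0, M1=-9/4, M2=0
seg 0: a=0, c=M0/2=0, d=(M1−M0)/(6·1)=-3/8, b=Δ0−h0·(2M0+M1)/6=11/8
seg 1: a=1, c=M1/2=-9/8, d=(M2−M1)/(6·3)=1/8, b=Δ1−h1·(2M1+M2)/6=1/4
t_q=3/4 → seg 0, τ=3/4; S=0+11/8·τ+0·τ²+-3/8·τ³=447/512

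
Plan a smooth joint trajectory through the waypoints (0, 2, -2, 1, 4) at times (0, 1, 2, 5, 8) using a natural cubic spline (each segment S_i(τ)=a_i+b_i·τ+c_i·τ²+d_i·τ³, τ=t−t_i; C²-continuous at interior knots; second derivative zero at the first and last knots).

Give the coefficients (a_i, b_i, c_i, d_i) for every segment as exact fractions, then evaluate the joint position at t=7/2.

Δ: Δ0=2, Δ1=-4, Δ2=1, Δ3=1
row 1: diag=4, rhs=-36; c'=1/4, d'=-9
row 2: denom=8−1·1/4=31/4; d'=(30−1·-9)/(31/4)=156/31
row 3: denom=12−3·12/31=336/31; d'=(0−3·156/31)/(336/31)=-39/28
back: M3=-39/28
back: M2=156/31−12/31·-39/28=39/7
back: M1=-9−1/4·39/7=-291/28
M: M0=0, M1=-291/28, M2=39/7, M3=-39/28, M4=0
seg 0: a=0, c=M0/2=0, d=(M1−M0)/(6·1)=-97/56, b=Δ0−h0·(2M0+M1)/6=209/56
seg 1: a=2, c=M1/2=-291/56, d=(M2−M1)/(6·1)=149/56, b=Δ1−h1·(2M1+M2)/6=-41/28
seg 2: a=-2, c=M2/2=39/14, d=(M3−M2)/(6·3)=-65/168, b=Δ2−h2·(2M2+M3)/6=-31/8
seg 3: a=1, c=M3/2=-39/56, d=(M4−M3)/(6·3)=13/168, b=Δ3−h3·(2M3+M4)/6=67/28
t_q=7/2 → seg 2, τ=3/2; S=-2+-31/8·τ+39/14·τ²+-65/168·τ³=-1277/448

  seg 0: a=0 b=209/56 c=0 d=-97/56
  seg 1: a=2 b=-41/28 c=-291/56 d=149/56
  seg 2: a=-2 b=-31/8 c=39/14 d=-65/168
  seg 3: a=1 b=67/28 c=-39/56 d=13/168
S(7/2) = -1277/448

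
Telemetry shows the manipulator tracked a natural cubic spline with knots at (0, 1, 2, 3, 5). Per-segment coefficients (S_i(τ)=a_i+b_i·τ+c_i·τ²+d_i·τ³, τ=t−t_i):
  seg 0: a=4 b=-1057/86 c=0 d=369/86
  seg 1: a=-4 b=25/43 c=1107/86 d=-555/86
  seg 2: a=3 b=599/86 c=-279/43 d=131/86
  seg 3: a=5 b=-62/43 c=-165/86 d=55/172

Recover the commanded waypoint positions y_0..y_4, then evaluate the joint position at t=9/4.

y_0=4 y_1=-4 y_2=3 y_3=5 y_4=-3
S(9/4) = 23995/5504

y_0 = S_0(0) = a_0 = 4
y_1 = S_1(0) = a_1 = -4
y_2 = S_2(0) = a_2 = 3
y_3 = S_3(0) = a_3 = 5
y_4 = S_3(2) = -3
t_q=9/4 is in segment 2 (τ=1/4); S_2(τ)=23995/5504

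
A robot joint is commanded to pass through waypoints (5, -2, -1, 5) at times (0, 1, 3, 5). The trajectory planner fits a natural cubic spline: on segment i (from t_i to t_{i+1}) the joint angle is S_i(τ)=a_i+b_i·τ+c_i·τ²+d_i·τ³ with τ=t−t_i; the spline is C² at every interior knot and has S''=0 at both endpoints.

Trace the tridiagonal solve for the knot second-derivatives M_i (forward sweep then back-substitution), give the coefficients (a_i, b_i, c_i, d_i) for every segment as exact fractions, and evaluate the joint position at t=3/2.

  seg 0: a=5 b=-33/4 c=0 d=5/4
  seg 1: a=-2 b=-9/2 c=15/4 d=-5/8
  seg 2: a=-1 b=3 c=0 d=0
S(3/2) = -217/64

Δ: Δ0=-7, Δ1=1/2, Δ2=3
row 1: diag=6, rhs=45; c'=1/3, d'=15/2
row 2: denom=8−2·1/3=22/3; d'=(15−2·15/2)/(22/3)=0
back: M2=0
back: M1=15/2−1/3·0=15/2
M: M0=0, M1=15/2, M2=0, M3=0
seg 0: a=5, c=M0/2=0, d=(M1−M0)/(6·1)=5/4, b=Δ0−h0·(2M0+M1)/6=-33/4
seg 1: a=-2, c=M1/2=15/4, d=(M2−M1)/(6·2)=-5/8, b=Δ1−h1·(2M1+M2)/6=-9/2
seg 2: a=-1, c=M2/2=0, d=(M3−M2)/(6·2)=0, b=Δ2−h2·(2M2+M3)/6=3
t_q=3/2 → seg 1, τ=1/2; S=-2+-9/2·τ+15/4·τ²+-5/8·τ³=-217/64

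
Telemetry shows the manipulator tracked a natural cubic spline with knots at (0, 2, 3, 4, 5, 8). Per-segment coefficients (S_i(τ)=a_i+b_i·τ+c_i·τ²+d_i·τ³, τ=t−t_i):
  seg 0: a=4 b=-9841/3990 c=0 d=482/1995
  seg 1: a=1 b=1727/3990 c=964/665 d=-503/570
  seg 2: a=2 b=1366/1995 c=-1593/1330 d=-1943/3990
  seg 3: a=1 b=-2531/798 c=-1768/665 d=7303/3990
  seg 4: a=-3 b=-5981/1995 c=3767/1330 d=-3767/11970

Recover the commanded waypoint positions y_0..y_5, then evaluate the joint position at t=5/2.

y_0 = S_0(0) = a_0 = 4
y_1 = S_1(0) = a_1 = 1
y_2 = S_2(0) = a_2 = 2
y_3 = S_3(0) = a_3 = 1
y_4 = S_4(0) = a_4 = -3
y_5 = S_4(3) = 5
t_q=5/2 is in segment 1 (τ=1/2); S_1(τ)=3125/2128

y_0=4 y_1=1 y_2=2 y_3=1 y_4=-3 y_5=5
S(5/2) = 3125/2128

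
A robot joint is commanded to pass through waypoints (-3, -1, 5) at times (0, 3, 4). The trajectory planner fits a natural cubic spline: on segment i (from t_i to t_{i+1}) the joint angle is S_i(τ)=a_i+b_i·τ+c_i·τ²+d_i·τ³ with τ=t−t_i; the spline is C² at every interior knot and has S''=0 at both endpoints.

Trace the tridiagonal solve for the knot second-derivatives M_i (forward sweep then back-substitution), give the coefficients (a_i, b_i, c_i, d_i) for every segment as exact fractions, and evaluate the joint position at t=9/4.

  seg 0: a=-3 b=-4/3 c=0 d=2/9
  seg 1: a=-1 b=14/3 c=2 d=-2/3
S(9/4) = -111/32

Δ: Δ0=2/3, Δ1=6
row 1: diag=8, rhs=32; c'=1/8, d'=4
back: M1=4
M: M0=0, M1=4, M2=0
seg 0: a=-3, c=M0/2=0, d=(M1−M0)/(6·3)=2/9, b=Δ0−h0·(2M0+M1)/6=-4/3
seg 1: a=-1, c=M1/2=2, d=(M2−M1)/(6·1)=-2/3, b=Δ1−h1·(2M1+M2)/6=14/3
t_q=9/4 → seg 0, τ=9/4; S=-3+-4/3·τ+0·τ²+2/9·τ³=-111/32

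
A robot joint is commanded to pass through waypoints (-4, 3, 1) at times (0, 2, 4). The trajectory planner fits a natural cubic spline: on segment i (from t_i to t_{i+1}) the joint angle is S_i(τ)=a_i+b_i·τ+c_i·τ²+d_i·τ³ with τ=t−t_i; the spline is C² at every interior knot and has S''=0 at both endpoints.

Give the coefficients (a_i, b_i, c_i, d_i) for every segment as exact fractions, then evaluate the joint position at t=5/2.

  seg 0: a=-4 b=37/8 c=0 d=-9/32
  seg 1: a=3 b=5/4 c=-27/16 d=9/32
S(5/2) = 829/256

Δ: Δ0=7/2, Δ1=-1
row 1: diag=8, rhs=-27; c'=1/4, d'=-27/8
back: M1=-27/8
M: M0=0, M1=-27/8, M2=0
seg 0: a=-4, c=M0/2=0, d=(M1−M0)/(6·2)=-9/32, b=Δ0−h0·(2M0+M1)/6=37/8
seg 1: a=3, c=M1/2=-27/16, d=(M2−M1)/(6·2)=9/32, b=Δ1−h1·(2M1+M2)/6=5/4
t_q=5/2 → seg 1, τ=1/2; S=3+5/4·τ+-27/16·τ²+9/32·τ³=829/256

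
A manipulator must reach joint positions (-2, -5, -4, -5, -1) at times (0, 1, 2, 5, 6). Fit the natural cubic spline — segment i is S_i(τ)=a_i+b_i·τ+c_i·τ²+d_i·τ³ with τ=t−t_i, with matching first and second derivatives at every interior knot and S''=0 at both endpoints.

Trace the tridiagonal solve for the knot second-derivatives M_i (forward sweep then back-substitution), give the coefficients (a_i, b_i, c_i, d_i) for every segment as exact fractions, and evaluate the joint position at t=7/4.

Δ: Δ0=-3, Δ1=1, Δ2=-1/3, Δ3=4
row 1: diag=4, rhs=24; c'=1/4, d'=6
row 2: denom=8−1·1/4=31/4; d'=(-8−1·6)/(31/4)=-56/31
row 3: denom=8−3·12/31=212/31; d'=(26−3·-56/31)/(212/31)=487/106
back: M3=487/106
back: M2=-56/31−12/31·487/106=-190/53
back: M1=6−1/4·-190/53=731/106
M: M0=0, M1=731/106, M2=-190/53, M3=487/106, M4=0
seg 0: a=-2, c=M0/2=0, d=(M1−M0)/(6·1)=731/636, b=Δ0−h0·(2M0+M1)/6=-2639/636
seg 1: a=-5, c=M1/2=731/212, d=(M2−M1)/(6·1)=-1111/636, b=Δ1−h1·(2M1+M2)/6=-223/318
seg 2: a=-4, c=M2/2=-95/53, d=(M3−M2)/(6·3)=289/636, b=Δ2−h2·(2M2+M3)/6=607/636
seg 3: a=-5, c=M3/2=487/212, d=(M4−M3)/(6·1)=-487/636, b=Δ3−h3·(2M3+M4)/6=785/318
t_q=7/4 → seg 1, τ=3/4; S=-5+-223/318·τ+731/212·τ²+-1111/636·τ³=-58659/13568

  seg 0: a=-2 b=-2639/636 c=0 d=731/636
  seg 1: a=-5 b=-223/318 c=731/212 d=-1111/636
  seg 2: a=-4 b=607/636 c=-95/53 d=289/636
  seg 3: a=-5 b=785/318 c=487/212 d=-487/636
S(7/4) = -58659/13568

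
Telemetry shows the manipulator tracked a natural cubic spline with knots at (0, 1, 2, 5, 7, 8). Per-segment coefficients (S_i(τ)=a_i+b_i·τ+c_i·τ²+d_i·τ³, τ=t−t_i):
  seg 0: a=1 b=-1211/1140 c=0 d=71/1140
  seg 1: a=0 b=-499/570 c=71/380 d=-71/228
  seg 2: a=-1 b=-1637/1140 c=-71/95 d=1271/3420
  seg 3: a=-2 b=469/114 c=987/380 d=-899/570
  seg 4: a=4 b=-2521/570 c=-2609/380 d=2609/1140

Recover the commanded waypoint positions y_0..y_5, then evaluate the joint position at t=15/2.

y_0 = S_0(0) = a_0 = 1
y_1 = S_1(0) = a_1 = 0
y_2 = S_2(0) = a_2 = -1
y_3 = S_3(0) = a_3 = -2
y_4 = S_4(0) = a_4 = 4
y_5 = S_4(1) = -5
t_q=15/2 is in segment 4 (τ=1/2); S_4(τ)=1089/3040

y_0=1 y_1=0 y_2=-1 y_3=-2 y_4=4 y_5=-5
S(15/2) = 1089/3040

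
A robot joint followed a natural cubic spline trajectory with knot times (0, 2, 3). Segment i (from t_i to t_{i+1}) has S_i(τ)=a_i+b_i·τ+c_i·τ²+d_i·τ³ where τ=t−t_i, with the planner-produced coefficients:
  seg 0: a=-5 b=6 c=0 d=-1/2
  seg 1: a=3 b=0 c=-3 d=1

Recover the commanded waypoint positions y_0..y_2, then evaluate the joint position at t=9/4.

y_0=-5 y_1=3 y_2=1
S(9/4) = 181/64

y_0 = S_0(0) = a_0 = -5
y_1 = S_1(0) = a_1 = 3
y_2 = S_1(1) = 1
t_q=9/4 is in segment 1 (τ=1/4); S_1(τ)=181/64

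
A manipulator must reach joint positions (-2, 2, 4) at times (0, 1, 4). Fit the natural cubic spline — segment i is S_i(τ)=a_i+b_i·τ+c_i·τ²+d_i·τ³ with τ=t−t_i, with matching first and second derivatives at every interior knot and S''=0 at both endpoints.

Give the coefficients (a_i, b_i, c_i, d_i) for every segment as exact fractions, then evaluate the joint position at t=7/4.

Δ: Δ0=4, Δ1=2/3
row 1: diag=8, rhs=-20; c'=3/8, d'=-5/2
back: M1=-5/2
M: M0=0, M1=-5/2, M2=0
seg 0: a=-2, c=M0/2=0, d=(M1−M0)/(6·1)=-5/12, b=Δ0−h0·(2M0+M1)/6=53/12
seg 1: a=2, c=M1/2=-5/4, d=(M2−M1)/(6·3)=5/36, b=Δ1−h1·(2M1+M2)/6=19/6
t_q=7/4 → seg 1, τ=3/4; S=2+19/6·τ+-5/4·τ²+5/36·τ³=955/256

  seg 0: a=-2 b=53/12 c=0 d=-5/12
  seg 1: a=2 b=19/6 c=-5/4 d=5/36
S(7/4) = 955/256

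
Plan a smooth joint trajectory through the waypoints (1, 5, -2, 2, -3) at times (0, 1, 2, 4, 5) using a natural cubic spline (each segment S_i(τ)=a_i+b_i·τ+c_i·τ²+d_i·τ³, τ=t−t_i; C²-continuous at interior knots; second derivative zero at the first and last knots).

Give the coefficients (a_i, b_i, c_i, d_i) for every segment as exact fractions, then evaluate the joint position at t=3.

  seg 0: a=1 b=454/61 c=0 d=-210/61
  seg 1: a=5 b=-176/61 c=-630/61 d=379/61
  seg 2: a=-2 b=-299/61 c=507/61 d=-593/244
  seg 3: a=2 b=-50/61 c=-765/122 d=255/122
S(3) = -249/244

Δ: Δ0=4, Δ1=-7, Δ2=2, Δ3=-5
row 1: diag=4, rhs=-66; c'=1/4, d'=-33/2
row 2: denom=6−1·1/4=23/4; d'=(54−1·-33/2)/(23/4)=282/23
row 3: denom=6−2·8/23=122/23; d'=(-42−2·282/23)/(122/23)=-765/61
back: M3=-765/61
back: M2=282/23−8/23·-765/61=1014/61
back: M1=-33/2−1/4·1014/61=-1260/61
M: M0=0, M1=-1260/61, M2=1014/61, M3=-765/61, M4=0
seg 0: a=1, c=M0/2=0, d=(M1−M0)/(6·1)=-210/61, b=Δ0−h0·(2M0+M1)/6=454/61
seg 1: a=5, c=M1/2=-630/61, d=(M2−M1)/(6·1)=379/61, b=Δ1−h1·(2M1+M2)/6=-176/61
seg 2: a=-2, c=M2/2=507/61, d=(M3−M2)/(6·2)=-593/244, b=Δ2−h2·(2M2+M3)/6=-299/61
seg 3: a=2, c=M3/2=-765/122, d=(M4−M3)/(6·1)=255/122, b=Δ3−h3·(2M3+M4)/6=-50/61
t_q=3 → seg 2, τ=1; S=-2+-299/61·τ+507/61·τ²+-593/244·τ³=-249/244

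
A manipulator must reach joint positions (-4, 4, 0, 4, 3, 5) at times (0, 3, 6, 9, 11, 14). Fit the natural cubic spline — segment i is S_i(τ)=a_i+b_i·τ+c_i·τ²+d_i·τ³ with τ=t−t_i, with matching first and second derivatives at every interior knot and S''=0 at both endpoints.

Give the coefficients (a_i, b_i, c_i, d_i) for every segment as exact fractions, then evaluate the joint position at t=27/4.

  seg 0: a=-4 b=2627/660 c=0 d=-289/1980
  seg 1: a=4 b=13/330 c=-289/220 d=113/396
  seg 2: a=0 b=-91/660 c=69/55 d=-1513/5940
  seg 3: a=4 b=169/330 c=-137/132 d=117/440
  seg 4: a=3 b=-74/165 c=92/165 d=-92/1485
S(27/4) = 6967/14080

Δ: Δ0=8/3, Δ1=-4/3, Δ2=4/3, Δ3=-1/2, Δ4=2/3
row 1: diag=12, rhs=-24; c'=1/4, d'=-2
row 2: denom=12−3·1/4=45/4; d'=(16−3·-2)/(45/4)=88/45
row 3: denom=10−3·4/15=46/5; d'=(-11−3·88/45)/(46/5)=-11/6
row 4: denom=10−2·5/23=220/23; d'=(7−2·-11/6)/(220/23)=184/165
back: M4=184/165
back: M3=-11/6−5/23·184/165=-137/66
back: M2=88/45−4/15·-137/66=138/55
back: M1=-2−1/4·138/55=-289/110
M: M0=0, M1=-289/110, M2=138/55, M3=-137/66, M4=184/165, M5=0
seg 0: a=-4, c=M0/2=0, d=(M1−M0)/(6·3)=-289/1980, b=Δ0−h0·(2M0+M1)/6=2627/660
seg 1: a=4, c=M1/2=-289/220, d=(M2−M1)/(6·3)=113/396, b=Δ1−h1·(2M1+M2)/6=13/330
seg 2: a=0, c=M2/2=69/55, d=(M3−M2)/(6·3)=-1513/5940, b=Δ2−h2·(2M2+M3)/6=-91/660
seg 3: a=4, c=M3/2=-137/132, d=(M4−M3)/(6·2)=117/440, b=Δ3−h3·(2M3+M4)/6=169/330
seg 4: a=3, c=M4/2=92/165, d=(M5−M4)/(6·3)=-92/1485, b=Δ4−h4·(2M4+M5)/6=-74/165
t_q=27/4 → seg 2, τ=3/4; S=0+-91/660·τ+69/55·τ²+-1513/5940·τ³=6967/14080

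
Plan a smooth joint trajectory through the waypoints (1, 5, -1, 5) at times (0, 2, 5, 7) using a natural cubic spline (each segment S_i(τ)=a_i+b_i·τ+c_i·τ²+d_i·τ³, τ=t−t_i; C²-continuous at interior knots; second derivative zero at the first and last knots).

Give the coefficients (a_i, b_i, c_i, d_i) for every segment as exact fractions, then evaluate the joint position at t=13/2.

Δ: Δ0=2, Δ1=-2, Δ2=3
row 1: diag=10, rhs=-24; c'=3/10, d'=-12/5
row 2: denom=10−3·3/10=91/10; d'=(30−3·-12/5)/(91/10)=372/91
back: M2=372/91
back: M1=-12/5−3/10·372/91=-330/91
M: M0=0, M1=-330/91, M2=372/91, M3=0
seg 0: a=1, c=M0/2=0, d=(M1−M0)/(6·2)=-55/182, b=Δ0−h0·(2M0+M1)/6=292/91
seg 1: a=5, c=M1/2=-165/91, d=(M2−M1)/(6·3)=3/7, b=Δ1−h1·(2M1+M2)/6=-38/91
seg 2: a=-1, c=M2/2=186/91, d=(M3−M2)/(6·2)=-31/91, b=Δ2−h2·(2M2+M3)/6=25/91
t_q=13/2 → seg 2, τ=3/2; S=-1+25/91·τ+186/91·τ²+-31/91·τ³=2083/728

  seg 0: a=1 b=292/91 c=0 d=-55/182
  seg 1: a=5 b=-38/91 c=-165/91 d=3/7
  seg 2: a=-1 b=25/91 c=186/91 d=-31/91
S(13/2) = 2083/728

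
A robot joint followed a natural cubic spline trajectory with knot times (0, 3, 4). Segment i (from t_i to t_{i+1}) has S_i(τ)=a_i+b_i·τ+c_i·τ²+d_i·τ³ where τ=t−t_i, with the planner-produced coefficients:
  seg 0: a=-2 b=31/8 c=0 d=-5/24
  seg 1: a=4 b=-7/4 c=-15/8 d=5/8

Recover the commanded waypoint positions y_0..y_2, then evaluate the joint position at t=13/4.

y_0 = S_0(0) = a_0 = -2
y_1 = S_1(0) = a_1 = 4
y_2 = S_1(1) = 1
t_q=13/4 is in segment 1 (τ=1/4); S_1(τ)=1769/512

y_0=-2 y_1=4 y_2=1
S(13/4) = 1769/512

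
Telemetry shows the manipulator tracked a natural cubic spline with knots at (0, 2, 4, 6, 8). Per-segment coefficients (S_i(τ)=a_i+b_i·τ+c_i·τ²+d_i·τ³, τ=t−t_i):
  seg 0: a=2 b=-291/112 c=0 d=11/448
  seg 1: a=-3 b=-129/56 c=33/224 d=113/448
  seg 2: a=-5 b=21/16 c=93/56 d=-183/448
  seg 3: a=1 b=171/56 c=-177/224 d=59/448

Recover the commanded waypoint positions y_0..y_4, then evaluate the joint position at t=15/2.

y_0 = S_0(0) = a_0 = 2
y_1 = S_1(0) = a_1 = -3
y_2 = S_2(0) = a_2 = -5
y_3 = S_3(0) = a_3 = 1
y_4 = S_3(2) = 5
t_q=15/2 is in segment 3 (τ=3/2); S_3(τ)=15221/3584

y_0=2 y_1=-3 y_2=-5 y_3=1 y_4=5
S(15/2) = 15221/3584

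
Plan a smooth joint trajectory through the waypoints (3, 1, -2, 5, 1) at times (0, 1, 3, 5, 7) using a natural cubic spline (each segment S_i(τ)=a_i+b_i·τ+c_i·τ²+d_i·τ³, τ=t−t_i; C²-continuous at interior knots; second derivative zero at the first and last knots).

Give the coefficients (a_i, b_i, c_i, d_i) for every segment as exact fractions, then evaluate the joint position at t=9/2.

  seg 0: a=3 b=-73/41 c=0 d=-9/41
  seg 1: a=1 b=-100/41 c=-27/41 d=185/328
  seg 2: a=-2 b=139/82 c=447/164 d=-299/328
  seg 3: a=5 b=68/41 c=-225/82 d=75/164
S(9/2) = 9443/2624

Δ: Δ0=-2, Δ1=-3/2, Δ2=7/2, Δ3=-2
row 1: diag=6, rhs=3; c'=1/3, d'=1/2
row 2: denom=8−2·1/3=22/3; d'=(30−2·1/2)/(22/3)=87/22
row 3: denom=8−2·3/11=82/11; d'=(-33−2·87/22)/(82/11)=-225/41
back: M3=-225/41
back: M2=87/22−3/11·-225/41=447/82
back: M1=1/2−1/3·447/82=-54/41
M: M0=0, M1=-54/41, M2=447/82, M3=-225/41, M4=0
seg 0: a=3, c=M0/2=0, d=(M1−M0)/(6·1)=-9/41, b=Δ0−h0·(2M0+M1)/6=-73/41
seg 1: a=1, c=M1/2=-27/41, d=(M2−M1)/(6·2)=185/328, b=Δ1−h1·(2M1+M2)/6=-100/41
seg 2: a=-2, c=M2/2=447/164, d=(M3−M2)/(6·2)=-299/328, b=Δ2−h2·(2M2+M3)/6=139/82
seg 3: a=5, c=M3/2=-225/82, d=(M4−M3)/(6·2)=75/164, b=Δ3−h3·(2M3+M4)/6=68/41
t_q=9/2 → seg 2, τ=3/2; S=-2+139/82·τ+447/164·τ²+-299/328·τ³=9443/2624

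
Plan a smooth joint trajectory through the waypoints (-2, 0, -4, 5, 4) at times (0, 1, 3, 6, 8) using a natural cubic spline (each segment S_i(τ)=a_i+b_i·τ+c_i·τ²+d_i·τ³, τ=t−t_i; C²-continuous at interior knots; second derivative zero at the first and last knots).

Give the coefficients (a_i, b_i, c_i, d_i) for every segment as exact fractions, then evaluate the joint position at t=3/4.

Δ: Δ0=2, Δ1=-2, Δ2=3, Δ3=-1/2
row 1: diag=6, rhs=-24; c'=1/3, d'=-4
row 2: denom=10−2·1/3=28/3; d'=(30−2·-4)/(28/3)=57/14
row 3: denom=10−3·9/28=253/28; d'=(-21−3·57/14)/(253/28)=-930/253
back: M3=-930/253
back: M2=57/14−9/28·-930/253=1329/253
back: M1=-4−1/3·1329/253=-1455/253
M: M0=0, M1=-1455/253, M2=1329/253, M3=-930/253, M4=0
seg 0: a=-2, c=M0/2=0, d=(M1−M0)/(6·1)=-485/506, b=Δ0−h0·(2M0+M1)/6=1497/506
seg 1: a=0, c=M1/2=-1455/506, d=(M2−M1)/(6·2)=232/253, b=Δ1−h1·(2M1+M2)/6=21/253
seg 2: a=-4, c=M2/2=1329/506, d=(M3−M2)/(6·3)=-251/506, b=Δ2−h2·(2M2+M3)/6=-105/253
seg 3: a=5, c=M3/2=-465/253, d=(M4−M3)/(6·2)=155/506, b=Δ3−h3·(2M3+M4)/6=987/506
t_q=3/4 → seg 0, τ=3/4; S=-2+1497/506·τ+0·τ²+-485/506·τ³=-6007/32384

  seg 0: a=-2 b=1497/506 c=0 d=-485/506
  seg 1: a=0 b=21/253 c=-1455/506 d=232/253
  seg 2: a=-4 b=-105/253 c=1329/506 d=-251/506
  seg 3: a=5 b=987/506 c=-465/253 d=155/506
S(3/4) = -6007/32384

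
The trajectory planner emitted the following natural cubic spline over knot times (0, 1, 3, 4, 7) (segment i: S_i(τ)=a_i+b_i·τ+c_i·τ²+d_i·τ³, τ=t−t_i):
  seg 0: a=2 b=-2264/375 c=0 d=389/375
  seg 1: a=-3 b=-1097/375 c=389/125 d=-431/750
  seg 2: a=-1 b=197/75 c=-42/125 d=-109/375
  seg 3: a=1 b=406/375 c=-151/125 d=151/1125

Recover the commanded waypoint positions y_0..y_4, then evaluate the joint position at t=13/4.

y_0 = S_0(0) = a_0 = 2
y_1 = S_1(0) = a_1 = -3
y_2 = S_2(0) = a_2 = -1
y_3 = S_3(0) = a_3 = 1
y_4 = S_3(3) = -3
t_q=13/4 is in segment 2 (τ=1/4); S_2(τ)=-2951/8000

y_0=2 y_1=-3 y_2=-1 y_3=1 y_4=-3
S(13/4) = -2951/8000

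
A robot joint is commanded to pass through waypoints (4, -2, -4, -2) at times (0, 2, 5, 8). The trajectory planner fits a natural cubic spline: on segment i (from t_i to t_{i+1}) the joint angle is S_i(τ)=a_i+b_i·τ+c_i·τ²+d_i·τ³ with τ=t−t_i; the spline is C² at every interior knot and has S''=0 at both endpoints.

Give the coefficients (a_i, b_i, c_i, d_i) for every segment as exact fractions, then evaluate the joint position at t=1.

Δ: Δ0=-3, Δ1=-2/3, Δ2=2/3
row 1: diag=10, rhs=14; c'=3/10, d'=7/5
row 2: denom=12−3·3/10=111/10; d'=(8−3·7/5)/(111/10)=38/111
back: M2=38/111
back: M1=7/5−3/10·38/111=48/37
M: M0=0, M1=48/37, M2=38/111, M3=0
seg 0: a=4, c=M0/2=0, d=(M1−M0)/(6·2)=4/37, b=Δ0−h0·(2M0+M1)/6=-127/37
seg 1: a=-2, c=M1/2=24/37, d=(M2−M1)/(6·3)=-53/999, b=Δ1−h1·(2M1+M2)/6=-79/37
seg 2: a=-4, c=M2/2=19/111, d=(M3−M2)/(6·3)=-19/999, b=Δ2−h2·(2M2+M3)/6=12/37
t_q=1 → seg 0, τ=1; S=4+-127/37·τ+0·τ²+4/37·τ³=25/37

  seg 0: a=4 b=-127/37 c=0 d=4/37
  seg 1: a=-2 b=-79/37 c=24/37 d=-53/999
  seg 2: a=-4 b=12/37 c=19/111 d=-19/999
S(1) = 25/37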